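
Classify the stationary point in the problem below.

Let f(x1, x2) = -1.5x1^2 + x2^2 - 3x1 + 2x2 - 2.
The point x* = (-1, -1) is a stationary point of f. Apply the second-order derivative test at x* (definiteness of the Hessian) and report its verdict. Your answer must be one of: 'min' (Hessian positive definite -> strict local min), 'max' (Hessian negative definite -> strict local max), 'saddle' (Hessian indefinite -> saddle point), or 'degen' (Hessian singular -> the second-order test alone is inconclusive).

Compute the Hessian H = grad^2 f:
  H = [[-3, 0], [0, 2]]
Verify stationarity: grad f(x*) = H x* + g = (0, 0).
Eigenvalues of H: -3, 2.
Eigenvalues have mixed signs, so H is indefinite -> x* is a saddle point.

saddle


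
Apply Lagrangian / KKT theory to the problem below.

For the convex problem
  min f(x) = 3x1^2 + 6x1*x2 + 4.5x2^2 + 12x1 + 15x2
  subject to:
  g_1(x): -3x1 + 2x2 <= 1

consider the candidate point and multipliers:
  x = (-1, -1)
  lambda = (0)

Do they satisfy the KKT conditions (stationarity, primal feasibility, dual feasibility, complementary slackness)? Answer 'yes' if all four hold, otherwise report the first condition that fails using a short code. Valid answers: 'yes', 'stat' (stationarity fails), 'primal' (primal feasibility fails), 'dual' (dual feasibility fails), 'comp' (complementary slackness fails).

Gradient of f: grad f(x) = Q x + c = (0, 0)
Constraint values g_i(x) = a_i^T x - b_i:
  g_1((-1, -1)) = 0
Stationarity residual: grad f(x) + sum_i lambda_i a_i = (0, 0)
  -> stationarity OK
Primal feasibility (all g_i <= 0): OK
Dual feasibility (all lambda_i >= 0): OK
Complementary slackness (lambda_i * g_i(x) = 0 for all i): OK

Verdict: yes, KKT holds.

yes


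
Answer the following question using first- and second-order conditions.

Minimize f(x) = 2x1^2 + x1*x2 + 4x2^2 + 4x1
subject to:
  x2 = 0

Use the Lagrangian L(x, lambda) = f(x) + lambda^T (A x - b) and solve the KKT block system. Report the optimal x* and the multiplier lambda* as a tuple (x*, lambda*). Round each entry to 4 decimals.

Form the Lagrangian:
  L(x, lambda) = (1/2) x^T Q x + c^T x + lambda^T (A x - b)
Stationarity (grad_x L = 0): Q x + c + A^T lambda = 0.
Primal feasibility: A x = b.

This gives the KKT block system:
  [ Q   A^T ] [ x     ]   [-c ]
  [ A    0  ] [ lambda ] = [ b ]

Solving the linear system:
  x*      = (-1, 0)
  lambda* = (1)
  f(x*)   = -2

x* = (-1, 0), lambda* = (1)


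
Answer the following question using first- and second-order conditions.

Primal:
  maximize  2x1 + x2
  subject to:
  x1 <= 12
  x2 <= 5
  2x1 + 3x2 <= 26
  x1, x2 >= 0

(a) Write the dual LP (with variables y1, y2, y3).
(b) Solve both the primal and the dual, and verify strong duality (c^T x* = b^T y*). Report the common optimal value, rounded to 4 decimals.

The standard primal-dual pair for 'max c^T x s.t. A x <= b, x >= 0' is:
  Dual:  min b^T y  s.t.  A^T y >= c,  y >= 0.

So the dual LP is:
  minimize  12y1 + 5y2 + 26y3
  subject to:
    y1 + 2y3 >= 2
    y2 + 3y3 >= 1
    y1, y2, y3 >= 0

Solving the primal: x* = (12, 0.6667).
  primal value c^T x* = 24.6667.
Solving the dual: y* = (1.3333, 0, 0.3333).
  dual value b^T y* = 24.6667.
Strong duality: c^T x* = b^T y*. Confirmed.

24.6667


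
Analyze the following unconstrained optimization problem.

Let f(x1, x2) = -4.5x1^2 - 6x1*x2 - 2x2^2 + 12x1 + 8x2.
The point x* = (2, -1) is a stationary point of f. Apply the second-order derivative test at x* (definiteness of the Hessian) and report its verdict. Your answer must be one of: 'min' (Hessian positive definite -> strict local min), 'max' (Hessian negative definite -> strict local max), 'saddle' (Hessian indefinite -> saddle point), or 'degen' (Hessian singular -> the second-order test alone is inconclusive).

Compute the Hessian H = grad^2 f:
  H = [[-9, -6], [-6, -4]]
Verify stationarity: grad f(x*) = H x* + g = (0, 0).
Eigenvalues of H: -13, 0.
H has a zero eigenvalue (singular; negative semidefinite but not definite), so H is neither positive definite, negative definite, nor indefinite. The second-order test alone is inconclusive -> degen.
(Indeed, f is constant along the null direction of H through x*, so x* is not a strict local extremum.)

degen


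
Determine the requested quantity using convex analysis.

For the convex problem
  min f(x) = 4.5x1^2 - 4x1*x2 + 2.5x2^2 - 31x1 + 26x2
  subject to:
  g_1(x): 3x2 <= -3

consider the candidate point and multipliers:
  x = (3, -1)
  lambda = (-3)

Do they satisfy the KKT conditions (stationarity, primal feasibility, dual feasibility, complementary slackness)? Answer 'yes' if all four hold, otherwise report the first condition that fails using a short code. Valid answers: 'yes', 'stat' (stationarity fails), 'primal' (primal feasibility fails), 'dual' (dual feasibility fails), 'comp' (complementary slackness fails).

Gradient of f: grad f(x) = Q x + c = (0, 9)
Constraint values g_i(x) = a_i^T x - b_i:
  g_1((3, -1)) = 0
Stationarity residual: grad f(x) + sum_i lambda_i a_i = (0, 0)
  -> stationarity OK
Primal feasibility (all g_i <= 0): OK
Dual feasibility (all lambda_i >= 0): FAILS
Complementary slackness (lambda_i * g_i(x) = 0 for all i): OK

Verdict: the first failing condition is dual_feasibility -> dual.

dual


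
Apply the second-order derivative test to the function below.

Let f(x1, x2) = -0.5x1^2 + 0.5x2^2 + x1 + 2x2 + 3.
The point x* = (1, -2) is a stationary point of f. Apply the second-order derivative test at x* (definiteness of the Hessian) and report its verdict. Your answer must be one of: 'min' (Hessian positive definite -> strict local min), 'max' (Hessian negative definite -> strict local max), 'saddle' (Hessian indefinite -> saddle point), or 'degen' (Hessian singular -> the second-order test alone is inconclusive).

Compute the Hessian H = grad^2 f:
  H = [[-1, 0], [0, 1]]
Verify stationarity: grad f(x*) = H x* + g = (0, 0).
Eigenvalues of H: -1, 1.
Eigenvalues have mixed signs, so H is indefinite -> x* is a saddle point.

saddle


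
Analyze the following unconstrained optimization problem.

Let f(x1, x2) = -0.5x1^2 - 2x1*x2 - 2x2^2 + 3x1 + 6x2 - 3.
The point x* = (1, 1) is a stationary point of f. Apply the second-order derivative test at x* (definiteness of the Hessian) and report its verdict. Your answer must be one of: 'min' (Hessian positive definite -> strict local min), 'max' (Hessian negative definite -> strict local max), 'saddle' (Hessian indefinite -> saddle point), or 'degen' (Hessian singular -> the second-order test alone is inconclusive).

Compute the Hessian H = grad^2 f:
  H = [[-1, -2], [-2, -4]]
Verify stationarity: grad f(x*) = H x* + g = (0, 0).
Eigenvalues of H: -5, 0.
H has a zero eigenvalue (singular; negative semidefinite but not definite), so H is neither positive definite, negative definite, nor indefinite. The second-order test alone is inconclusive -> degen.
(Indeed, f is constant along the null direction of H through x*, so x* is not a strict local extremum.)

degen


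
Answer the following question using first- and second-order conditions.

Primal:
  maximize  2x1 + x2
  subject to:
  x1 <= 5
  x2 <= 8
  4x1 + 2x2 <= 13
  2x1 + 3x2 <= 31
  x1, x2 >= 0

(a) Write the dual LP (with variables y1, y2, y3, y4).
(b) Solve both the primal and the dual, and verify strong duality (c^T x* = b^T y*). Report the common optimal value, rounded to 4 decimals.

The standard primal-dual pair for 'max c^T x s.t. A x <= b, x >= 0' is:
  Dual:  min b^T y  s.t.  A^T y >= c,  y >= 0.

So the dual LP is:
  minimize  5y1 + 8y2 + 13y3 + 31y4
  subject to:
    y1 + 4y3 + 2y4 >= 2
    y2 + 2y3 + 3y4 >= 1
    y1, y2, y3, y4 >= 0

Solving the primal: x* = (3.25, 0).
  primal value c^T x* = 6.5.
Solving the dual: y* = (0, 0, 0.5, 0).
  dual value b^T y* = 6.5.
Strong duality: c^T x* = b^T y*. Confirmed.

6.5


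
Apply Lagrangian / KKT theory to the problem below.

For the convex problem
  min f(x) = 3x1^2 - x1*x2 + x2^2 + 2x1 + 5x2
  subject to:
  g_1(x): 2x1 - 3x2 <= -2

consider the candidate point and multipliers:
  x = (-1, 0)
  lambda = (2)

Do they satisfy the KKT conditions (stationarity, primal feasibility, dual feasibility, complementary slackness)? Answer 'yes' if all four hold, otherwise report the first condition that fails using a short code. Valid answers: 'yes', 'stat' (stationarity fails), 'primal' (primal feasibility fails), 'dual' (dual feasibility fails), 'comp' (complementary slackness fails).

Gradient of f: grad f(x) = Q x + c = (-4, 6)
Constraint values g_i(x) = a_i^T x - b_i:
  g_1((-1, 0)) = 0
Stationarity residual: grad f(x) + sum_i lambda_i a_i = (0, 0)
  -> stationarity OK
Primal feasibility (all g_i <= 0): OK
Dual feasibility (all lambda_i >= 0): OK
Complementary slackness (lambda_i * g_i(x) = 0 for all i): OK

Verdict: yes, KKT holds.

yes


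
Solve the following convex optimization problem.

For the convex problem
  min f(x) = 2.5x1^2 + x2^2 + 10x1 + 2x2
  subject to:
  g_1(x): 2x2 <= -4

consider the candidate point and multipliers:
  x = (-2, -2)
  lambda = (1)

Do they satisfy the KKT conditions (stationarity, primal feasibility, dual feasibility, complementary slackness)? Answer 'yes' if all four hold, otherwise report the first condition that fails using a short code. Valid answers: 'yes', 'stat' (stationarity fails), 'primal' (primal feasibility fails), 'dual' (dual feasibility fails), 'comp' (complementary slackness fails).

Gradient of f: grad f(x) = Q x + c = (0, -2)
Constraint values g_i(x) = a_i^T x - b_i:
  g_1((-2, -2)) = 0
Stationarity residual: grad f(x) + sum_i lambda_i a_i = (0, 0)
  -> stationarity OK
Primal feasibility (all g_i <= 0): OK
Dual feasibility (all lambda_i >= 0): OK
Complementary slackness (lambda_i * g_i(x) = 0 for all i): OK

Verdict: yes, KKT holds.

yes


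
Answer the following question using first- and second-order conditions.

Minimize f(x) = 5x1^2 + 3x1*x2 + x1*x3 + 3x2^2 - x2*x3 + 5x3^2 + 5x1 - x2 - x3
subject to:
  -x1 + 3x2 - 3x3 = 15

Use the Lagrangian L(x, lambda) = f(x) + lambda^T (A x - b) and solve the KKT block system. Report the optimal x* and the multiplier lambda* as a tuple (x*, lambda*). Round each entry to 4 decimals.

Form the Lagrangian:
  L(x, lambda) = (1/2) x^T Q x + c^T x + lambda^T (A x - b)
Stationarity (grad_x L = 0): Q x + c + A^T lambda = 0.
Primal feasibility: A x = b.

This gives the KKT block system:
  [ Q   A^T ] [ x     ]   [-c ]
  [ A    0  ] [ lambda ] = [ b ]

Solving the linear system:
  x*      = (-1.9625, 3.4973, -0.8485)
  lambda* = (-4.9816)
  f(x*)   = 31.1316

x* = (-1.9625, 3.4973, -0.8485), lambda* = (-4.9816)


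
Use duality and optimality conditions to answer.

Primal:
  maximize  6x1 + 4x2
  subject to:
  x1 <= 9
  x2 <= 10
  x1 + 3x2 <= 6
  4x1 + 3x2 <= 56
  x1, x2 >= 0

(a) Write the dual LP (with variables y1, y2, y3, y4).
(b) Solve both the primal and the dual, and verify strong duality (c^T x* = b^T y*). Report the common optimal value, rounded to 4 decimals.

The standard primal-dual pair for 'max c^T x s.t. A x <= b, x >= 0' is:
  Dual:  min b^T y  s.t.  A^T y >= c,  y >= 0.

So the dual LP is:
  minimize  9y1 + 10y2 + 6y3 + 56y4
  subject to:
    y1 + y3 + 4y4 >= 6
    y2 + 3y3 + 3y4 >= 4
    y1, y2, y3, y4 >= 0

Solving the primal: x* = (6, 0).
  primal value c^T x* = 36.
Solving the dual: y* = (0, 0, 6, 0).
  dual value b^T y* = 36.
Strong duality: c^T x* = b^T y*. Confirmed.

36


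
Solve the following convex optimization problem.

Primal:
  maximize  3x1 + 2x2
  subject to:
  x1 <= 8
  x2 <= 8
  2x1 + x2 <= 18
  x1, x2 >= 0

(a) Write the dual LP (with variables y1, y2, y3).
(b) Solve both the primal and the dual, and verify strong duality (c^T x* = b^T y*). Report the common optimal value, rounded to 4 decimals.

The standard primal-dual pair for 'max c^T x s.t. A x <= b, x >= 0' is:
  Dual:  min b^T y  s.t.  A^T y >= c,  y >= 0.

So the dual LP is:
  minimize  8y1 + 8y2 + 18y3
  subject to:
    y1 + 2y3 >= 3
    y2 + y3 >= 2
    y1, y2, y3 >= 0

Solving the primal: x* = (5, 8).
  primal value c^T x* = 31.
Solving the dual: y* = (0, 0.5, 1.5).
  dual value b^T y* = 31.
Strong duality: c^T x* = b^T y*. Confirmed.

31


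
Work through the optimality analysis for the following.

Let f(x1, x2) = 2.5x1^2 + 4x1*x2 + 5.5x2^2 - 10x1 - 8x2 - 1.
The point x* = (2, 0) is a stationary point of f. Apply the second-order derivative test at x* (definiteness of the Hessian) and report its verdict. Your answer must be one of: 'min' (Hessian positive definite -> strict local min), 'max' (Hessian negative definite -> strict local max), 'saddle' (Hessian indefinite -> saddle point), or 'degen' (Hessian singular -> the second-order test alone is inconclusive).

Compute the Hessian H = grad^2 f:
  H = [[5, 4], [4, 11]]
Verify stationarity: grad f(x*) = H x* + g = (0, 0).
Eigenvalues of H: 3, 13.
Both eigenvalues > 0, so H is positive definite -> x* is a strict local min.

min


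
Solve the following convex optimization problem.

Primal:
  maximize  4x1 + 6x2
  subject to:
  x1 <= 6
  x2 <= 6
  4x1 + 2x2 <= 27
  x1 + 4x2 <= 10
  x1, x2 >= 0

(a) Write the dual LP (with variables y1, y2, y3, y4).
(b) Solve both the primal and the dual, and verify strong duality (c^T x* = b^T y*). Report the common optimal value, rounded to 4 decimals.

The standard primal-dual pair for 'max c^T x s.t. A x <= b, x >= 0' is:
  Dual:  min b^T y  s.t.  A^T y >= c,  y >= 0.

So the dual LP is:
  minimize  6y1 + 6y2 + 27y3 + 10y4
  subject to:
    y1 + 4y3 + y4 >= 4
    y2 + 2y3 + 4y4 >= 6
    y1, y2, y3, y4 >= 0

Solving the primal: x* = (6, 1).
  primal value c^T x* = 30.
Solving the dual: y* = (2.5, 0, 0, 1.5).
  dual value b^T y* = 30.
Strong duality: c^T x* = b^T y*. Confirmed.

30


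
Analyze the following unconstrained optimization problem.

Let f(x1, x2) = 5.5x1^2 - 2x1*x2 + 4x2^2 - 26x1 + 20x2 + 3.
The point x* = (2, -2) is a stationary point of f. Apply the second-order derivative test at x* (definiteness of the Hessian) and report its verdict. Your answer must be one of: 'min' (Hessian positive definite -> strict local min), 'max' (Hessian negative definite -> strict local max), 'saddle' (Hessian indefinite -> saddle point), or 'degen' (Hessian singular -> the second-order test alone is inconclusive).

Compute the Hessian H = grad^2 f:
  H = [[11, -2], [-2, 8]]
Verify stationarity: grad f(x*) = H x* + g = (0, 0).
Eigenvalues of H: 7, 12.
Both eigenvalues > 0, so H is positive definite -> x* is a strict local min.

min


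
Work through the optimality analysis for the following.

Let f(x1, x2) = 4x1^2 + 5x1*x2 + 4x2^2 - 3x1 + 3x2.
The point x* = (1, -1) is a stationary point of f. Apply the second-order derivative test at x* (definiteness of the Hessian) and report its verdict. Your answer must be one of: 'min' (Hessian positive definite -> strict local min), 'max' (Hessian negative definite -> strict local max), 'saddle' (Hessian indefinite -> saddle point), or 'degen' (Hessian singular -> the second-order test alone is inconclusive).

Compute the Hessian H = grad^2 f:
  H = [[8, 5], [5, 8]]
Verify stationarity: grad f(x*) = H x* + g = (0, 0).
Eigenvalues of H: 3, 13.
Both eigenvalues > 0, so H is positive definite -> x* is a strict local min.

min


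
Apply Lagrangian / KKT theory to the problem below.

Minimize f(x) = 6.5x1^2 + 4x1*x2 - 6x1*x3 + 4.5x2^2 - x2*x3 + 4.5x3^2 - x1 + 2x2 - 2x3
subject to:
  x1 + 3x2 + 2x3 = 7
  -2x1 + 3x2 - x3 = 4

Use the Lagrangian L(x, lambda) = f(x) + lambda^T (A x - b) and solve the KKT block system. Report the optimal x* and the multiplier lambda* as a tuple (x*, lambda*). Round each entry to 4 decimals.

Form the Lagrangian:
  L(x, lambda) = (1/2) x^T Q x + c^T x + lambda^T (A x - b)
Stationarity (grad_x L = 0): Q x + c + A^T lambda = 0.
Primal feasibility: A x = b.

This gives the KKT block system:
  [ Q   A^T ] [ x     ]   [-c ]
  [ A    0  ] [ lambda ] = [ b ]

Solving the linear system:
  x*      = (0.0087, 1.6696, 0.9913)
  lambda* = (-3.5188, -1.8377)
  f(x*)   = 16.6652

x* = (0.0087, 1.6696, 0.9913), lambda* = (-3.5188, -1.8377)


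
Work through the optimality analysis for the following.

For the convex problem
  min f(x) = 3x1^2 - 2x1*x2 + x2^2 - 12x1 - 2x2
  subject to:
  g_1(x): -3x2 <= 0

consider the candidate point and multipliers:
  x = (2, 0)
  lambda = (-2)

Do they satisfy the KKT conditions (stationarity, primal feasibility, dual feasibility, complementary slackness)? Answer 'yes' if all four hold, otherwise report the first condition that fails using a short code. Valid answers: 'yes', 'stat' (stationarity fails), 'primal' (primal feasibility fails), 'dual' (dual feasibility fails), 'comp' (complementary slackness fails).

Gradient of f: grad f(x) = Q x + c = (0, -6)
Constraint values g_i(x) = a_i^T x - b_i:
  g_1((2, 0)) = 0
Stationarity residual: grad f(x) + sum_i lambda_i a_i = (0, 0)
  -> stationarity OK
Primal feasibility (all g_i <= 0): OK
Dual feasibility (all lambda_i >= 0): FAILS
Complementary slackness (lambda_i * g_i(x) = 0 for all i): OK

Verdict: the first failing condition is dual_feasibility -> dual.

dual


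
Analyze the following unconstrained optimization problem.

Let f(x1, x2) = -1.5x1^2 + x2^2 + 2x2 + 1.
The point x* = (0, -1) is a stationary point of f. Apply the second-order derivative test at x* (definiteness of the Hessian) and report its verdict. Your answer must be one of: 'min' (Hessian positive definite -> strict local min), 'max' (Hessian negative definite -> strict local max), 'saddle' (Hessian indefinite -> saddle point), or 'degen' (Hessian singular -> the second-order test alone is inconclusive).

Compute the Hessian H = grad^2 f:
  H = [[-3, 0], [0, 2]]
Verify stationarity: grad f(x*) = H x* + g = (0, 0).
Eigenvalues of H: -3, 2.
Eigenvalues have mixed signs, so H is indefinite -> x* is a saddle point.

saddle


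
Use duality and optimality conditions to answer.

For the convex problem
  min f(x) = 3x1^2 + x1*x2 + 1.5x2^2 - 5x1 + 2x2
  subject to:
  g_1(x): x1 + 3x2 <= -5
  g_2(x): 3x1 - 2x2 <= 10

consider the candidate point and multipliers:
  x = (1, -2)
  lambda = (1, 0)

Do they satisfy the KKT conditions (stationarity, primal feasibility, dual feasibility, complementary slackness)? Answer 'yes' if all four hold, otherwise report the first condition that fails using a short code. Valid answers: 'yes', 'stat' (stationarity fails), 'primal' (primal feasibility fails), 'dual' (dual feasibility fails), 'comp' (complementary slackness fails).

Gradient of f: grad f(x) = Q x + c = (-1, -3)
Constraint values g_i(x) = a_i^T x - b_i:
  g_1((1, -2)) = 0
  g_2((1, -2)) = -3
Stationarity residual: grad f(x) + sum_i lambda_i a_i = (0, 0)
  -> stationarity OK
Primal feasibility (all g_i <= 0): OK
Dual feasibility (all lambda_i >= 0): OK
Complementary slackness (lambda_i * g_i(x) = 0 for all i): OK

Verdict: yes, KKT holds.

yes


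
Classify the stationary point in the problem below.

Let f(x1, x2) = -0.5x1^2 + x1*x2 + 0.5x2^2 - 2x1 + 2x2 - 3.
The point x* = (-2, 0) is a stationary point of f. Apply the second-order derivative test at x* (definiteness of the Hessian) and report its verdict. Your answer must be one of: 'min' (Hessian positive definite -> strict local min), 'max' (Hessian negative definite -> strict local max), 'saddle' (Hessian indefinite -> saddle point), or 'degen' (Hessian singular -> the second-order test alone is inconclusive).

Compute the Hessian H = grad^2 f:
  H = [[-1, 1], [1, 1]]
Verify stationarity: grad f(x*) = H x* + g = (0, 0).
Eigenvalues of H: -1.4142, 1.4142.
Eigenvalues have mixed signs, so H is indefinite -> x* is a saddle point.

saddle


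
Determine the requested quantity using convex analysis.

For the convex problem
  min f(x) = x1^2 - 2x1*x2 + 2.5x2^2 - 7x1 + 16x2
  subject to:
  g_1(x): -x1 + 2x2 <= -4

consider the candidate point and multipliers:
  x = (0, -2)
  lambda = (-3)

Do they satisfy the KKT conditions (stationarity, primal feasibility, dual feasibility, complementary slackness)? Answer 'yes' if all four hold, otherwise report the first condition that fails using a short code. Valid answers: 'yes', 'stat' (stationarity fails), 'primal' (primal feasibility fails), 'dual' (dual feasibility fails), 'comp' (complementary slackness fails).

Gradient of f: grad f(x) = Q x + c = (-3, 6)
Constraint values g_i(x) = a_i^T x - b_i:
  g_1((0, -2)) = 0
Stationarity residual: grad f(x) + sum_i lambda_i a_i = (0, 0)
  -> stationarity OK
Primal feasibility (all g_i <= 0): OK
Dual feasibility (all lambda_i >= 0): FAILS
Complementary slackness (lambda_i * g_i(x) = 0 for all i): OK

Verdict: the first failing condition is dual_feasibility -> dual.

dual


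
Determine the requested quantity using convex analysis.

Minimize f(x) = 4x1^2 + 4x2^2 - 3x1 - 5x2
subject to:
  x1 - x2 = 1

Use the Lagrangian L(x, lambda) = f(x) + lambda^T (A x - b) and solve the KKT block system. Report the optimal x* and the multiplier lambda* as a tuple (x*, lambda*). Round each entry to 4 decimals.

Form the Lagrangian:
  L(x, lambda) = (1/2) x^T Q x + c^T x + lambda^T (A x - b)
Stationarity (grad_x L = 0): Q x + c + A^T lambda = 0.
Primal feasibility: A x = b.

This gives the KKT block system:
  [ Q   A^T ] [ x     ]   [-c ]
  [ A    0  ] [ lambda ] = [ b ]

Solving the linear system:
  x*      = (1, 0)
  lambda* = (-5)
  f(x*)   = 1

x* = (1, 0), lambda* = (-5)


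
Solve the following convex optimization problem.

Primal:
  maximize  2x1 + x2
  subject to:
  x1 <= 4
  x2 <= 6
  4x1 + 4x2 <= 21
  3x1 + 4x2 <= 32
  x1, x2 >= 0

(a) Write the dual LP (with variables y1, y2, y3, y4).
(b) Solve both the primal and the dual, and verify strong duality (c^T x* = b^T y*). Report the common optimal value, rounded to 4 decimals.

The standard primal-dual pair for 'max c^T x s.t. A x <= b, x >= 0' is:
  Dual:  min b^T y  s.t.  A^T y >= c,  y >= 0.

So the dual LP is:
  minimize  4y1 + 6y2 + 21y3 + 32y4
  subject to:
    y1 + 4y3 + 3y4 >= 2
    y2 + 4y3 + 4y4 >= 1
    y1, y2, y3, y4 >= 0

Solving the primal: x* = (4, 1.25).
  primal value c^T x* = 9.25.
Solving the dual: y* = (1, 0, 0.25, 0).
  dual value b^T y* = 9.25.
Strong duality: c^T x* = b^T y*. Confirmed.

9.25


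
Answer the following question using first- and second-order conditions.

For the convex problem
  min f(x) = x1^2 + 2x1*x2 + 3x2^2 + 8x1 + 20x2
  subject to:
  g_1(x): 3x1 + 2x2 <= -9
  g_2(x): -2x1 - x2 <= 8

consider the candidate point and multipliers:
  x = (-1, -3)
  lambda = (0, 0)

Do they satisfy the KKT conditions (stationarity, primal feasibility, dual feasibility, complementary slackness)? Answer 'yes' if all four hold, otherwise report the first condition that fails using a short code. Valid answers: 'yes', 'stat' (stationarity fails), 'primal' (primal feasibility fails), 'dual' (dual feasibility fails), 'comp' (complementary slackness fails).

Gradient of f: grad f(x) = Q x + c = (0, 0)
Constraint values g_i(x) = a_i^T x - b_i:
  g_1((-1, -3)) = 0
  g_2((-1, -3)) = -3
Stationarity residual: grad f(x) + sum_i lambda_i a_i = (0, 0)
  -> stationarity OK
Primal feasibility (all g_i <= 0): OK
Dual feasibility (all lambda_i >= 0): OK
Complementary slackness (lambda_i * g_i(x) = 0 for all i): OK

Verdict: yes, KKT holds.

yes


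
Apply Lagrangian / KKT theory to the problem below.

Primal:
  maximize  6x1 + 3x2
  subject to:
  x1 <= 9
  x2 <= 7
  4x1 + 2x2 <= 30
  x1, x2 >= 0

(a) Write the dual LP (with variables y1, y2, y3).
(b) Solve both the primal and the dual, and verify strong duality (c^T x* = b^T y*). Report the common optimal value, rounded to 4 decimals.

The standard primal-dual pair for 'max c^T x s.t. A x <= b, x >= 0' is:
  Dual:  min b^T y  s.t.  A^T y >= c,  y >= 0.

So the dual LP is:
  minimize  9y1 + 7y2 + 30y3
  subject to:
    y1 + 4y3 >= 6
    y2 + 2y3 >= 3
    y1, y2, y3 >= 0

Solving the primal: x* = (7.5, 0).
  primal value c^T x* = 45.
Solving the dual: y* = (0, 0, 1.5).
  dual value b^T y* = 45.
Strong duality: c^T x* = b^T y*. Confirmed.

45


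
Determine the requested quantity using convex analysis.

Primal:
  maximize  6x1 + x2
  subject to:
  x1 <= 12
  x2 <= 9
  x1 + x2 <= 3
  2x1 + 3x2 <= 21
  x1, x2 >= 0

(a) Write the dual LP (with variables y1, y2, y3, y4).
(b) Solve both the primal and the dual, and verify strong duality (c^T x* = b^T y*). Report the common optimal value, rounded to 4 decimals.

The standard primal-dual pair for 'max c^T x s.t. A x <= b, x >= 0' is:
  Dual:  min b^T y  s.t.  A^T y >= c,  y >= 0.

So the dual LP is:
  minimize  12y1 + 9y2 + 3y3 + 21y4
  subject to:
    y1 + y3 + 2y4 >= 6
    y2 + y3 + 3y4 >= 1
    y1, y2, y3, y4 >= 0

Solving the primal: x* = (3, 0).
  primal value c^T x* = 18.
Solving the dual: y* = (0, 0, 6, 0).
  dual value b^T y* = 18.
Strong duality: c^T x* = b^T y*. Confirmed.

18


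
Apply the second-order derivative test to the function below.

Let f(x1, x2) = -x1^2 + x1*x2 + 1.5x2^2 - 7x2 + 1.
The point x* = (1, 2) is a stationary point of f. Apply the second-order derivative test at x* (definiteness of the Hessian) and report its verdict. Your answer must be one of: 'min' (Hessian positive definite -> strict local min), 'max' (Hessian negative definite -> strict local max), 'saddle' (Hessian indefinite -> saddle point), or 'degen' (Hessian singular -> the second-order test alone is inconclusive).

Compute the Hessian H = grad^2 f:
  H = [[-2, 1], [1, 3]]
Verify stationarity: grad f(x*) = H x* + g = (0, 0).
Eigenvalues of H: -2.1926, 3.1926.
Eigenvalues have mixed signs, so H is indefinite -> x* is a saddle point.

saddle


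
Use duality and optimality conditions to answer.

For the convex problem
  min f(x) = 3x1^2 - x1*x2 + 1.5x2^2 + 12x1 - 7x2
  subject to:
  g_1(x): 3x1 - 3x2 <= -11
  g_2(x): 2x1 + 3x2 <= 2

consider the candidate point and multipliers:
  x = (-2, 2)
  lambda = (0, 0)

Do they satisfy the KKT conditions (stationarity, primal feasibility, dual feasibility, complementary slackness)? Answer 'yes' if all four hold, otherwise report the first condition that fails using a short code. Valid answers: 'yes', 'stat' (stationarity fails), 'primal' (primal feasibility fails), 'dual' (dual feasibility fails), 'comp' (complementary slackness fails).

Gradient of f: grad f(x) = Q x + c = (-2, 1)
Constraint values g_i(x) = a_i^T x - b_i:
  g_1((-2, 2)) = -1
  g_2((-2, 2)) = 0
Stationarity residual: grad f(x) + sum_i lambda_i a_i = (-2, 1)
  -> stationarity FAILS
Primal feasibility (all g_i <= 0): OK
Dual feasibility (all lambda_i >= 0): OK
Complementary slackness (lambda_i * g_i(x) = 0 for all i): OK

Verdict: the first failing condition is stationarity -> stat.

stat


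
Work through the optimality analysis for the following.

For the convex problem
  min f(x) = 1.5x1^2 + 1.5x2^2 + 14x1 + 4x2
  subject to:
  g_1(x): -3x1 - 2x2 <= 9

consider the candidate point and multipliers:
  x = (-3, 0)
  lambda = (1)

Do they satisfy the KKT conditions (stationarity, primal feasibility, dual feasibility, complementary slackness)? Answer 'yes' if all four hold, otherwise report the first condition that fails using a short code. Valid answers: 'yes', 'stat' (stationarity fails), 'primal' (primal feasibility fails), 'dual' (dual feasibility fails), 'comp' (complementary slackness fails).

Gradient of f: grad f(x) = Q x + c = (5, 4)
Constraint values g_i(x) = a_i^T x - b_i:
  g_1((-3, 0)) = 0
Stationarity residual: grad f(x) + sum_i lambda_i a_i = (2, 2)
  -> stationarity FAILS
Primal feasibility (all g_i <= 0): OK
Dual feasibility (all lambda_i >= 0): OK
Complementary slackness (lambda_i * g_i(x) = 0 for all i): OK

Verdict: the first failing condition is stationarity -> stat.

stat


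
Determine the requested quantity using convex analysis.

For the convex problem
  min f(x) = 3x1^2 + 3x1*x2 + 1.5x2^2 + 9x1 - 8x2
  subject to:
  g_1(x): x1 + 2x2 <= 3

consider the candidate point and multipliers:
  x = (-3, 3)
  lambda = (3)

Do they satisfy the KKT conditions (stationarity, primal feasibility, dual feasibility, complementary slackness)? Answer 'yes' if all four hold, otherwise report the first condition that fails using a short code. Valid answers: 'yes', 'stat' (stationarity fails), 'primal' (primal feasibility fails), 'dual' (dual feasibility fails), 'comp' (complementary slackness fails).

Gradient of f: grad f(x) = Q x + c = (0, -8)
Constraint values g_i(x) = a_i^T x - b_i:
  g_1((-3, 3)) = 0
Stationarity residual: grad f(x) + sum_i lambda_i a_i = (3, -2)
  -> stationarity FAILS
Primal feasibility (all g_i <= 0): OK
Dual feasibility (all lambda_i >= 0): OK
Complementary slackness (lambda_i * g_i(x) = 0 for all i): OK

Verdict: the first failing condition is stationarity -> stat.

stat


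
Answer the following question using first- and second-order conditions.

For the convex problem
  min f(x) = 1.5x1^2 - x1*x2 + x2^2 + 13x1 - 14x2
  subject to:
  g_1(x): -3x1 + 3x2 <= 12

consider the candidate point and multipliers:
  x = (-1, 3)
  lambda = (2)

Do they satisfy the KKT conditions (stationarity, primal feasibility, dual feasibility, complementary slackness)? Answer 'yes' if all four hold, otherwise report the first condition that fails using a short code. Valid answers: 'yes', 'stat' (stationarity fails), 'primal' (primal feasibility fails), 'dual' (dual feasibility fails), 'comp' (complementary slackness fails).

Gradient of f: grad f(x) = Q x + c = (7, -7)
Constraint values g_i(x) = a_i^T x - b_i:
  g_1((-1, 3)) = 0
Stationarity residual: grad f(x) + sum_i lambda_i a_i = (1, -1)
  -> stationarity FAILS
Primal feasibility (all g_i <= 0): OK
Dual feasibility (all lambda_i >= 0): OK
Complementary slackness (lambda_i * g_i(x) = 0 for all i): OK

Verdict: the first failing condition is stationarity -> stat.

stat


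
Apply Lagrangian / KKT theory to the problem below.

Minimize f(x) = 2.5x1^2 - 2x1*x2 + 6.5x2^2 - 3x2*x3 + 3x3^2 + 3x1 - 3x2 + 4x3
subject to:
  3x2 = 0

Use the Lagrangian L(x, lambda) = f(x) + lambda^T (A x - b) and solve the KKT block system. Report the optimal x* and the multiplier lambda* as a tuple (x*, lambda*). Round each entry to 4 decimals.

Form the Lagrangian:
  L(x, lambda) = (1/2) x^T Q x + c^T x + lambda^T (A x - b)
Stationarity (grad_x L = 0): Q x + c + A^T lambda = 0.
Primal feasibility: A x = b.

This gives the KKT block system:
  [ Q   A^T ] [ x     ]   [-c ]
  [ A    0  ] [ lambda ] = [ b ]

Solving the linear system:
  x*      = (-0.6, 0, -0.6667)
  lambda* = (-0.0667)
  f(x*)   = -2.2333

x* = (-0.6, 0, -0.6667), lambda* = (-0.0667)


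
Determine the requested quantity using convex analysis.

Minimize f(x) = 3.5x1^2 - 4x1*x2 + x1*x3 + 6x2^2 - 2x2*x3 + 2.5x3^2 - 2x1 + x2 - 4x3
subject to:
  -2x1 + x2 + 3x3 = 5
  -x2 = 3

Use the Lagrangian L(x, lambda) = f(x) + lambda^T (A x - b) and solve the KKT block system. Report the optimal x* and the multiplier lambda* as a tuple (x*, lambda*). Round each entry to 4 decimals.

Form the Lagrangian:
  L(x, lambda) = (1/2) x^T Q x + c^T x + lambda^T (A x - b)
Stationarity (grad_x L = 0): Q x + c + A^T lambda = 0.
Primal feasibility: A x = b.

This gives the KKT block system:
  [ Q   A^T ] [ x     ]   [-c ]
  [ A    0  ] [ lambda ] = [ b ]

Solving the linear system:
  x*      = (-2.1684, -3, 1.2211)
  lambda* = (-1.9789, -30.7474)
  f(x*)   = 49.2947

x* = (-2.1684, -3, 1.2211), lambda* = (-1.9789, -30.7474)


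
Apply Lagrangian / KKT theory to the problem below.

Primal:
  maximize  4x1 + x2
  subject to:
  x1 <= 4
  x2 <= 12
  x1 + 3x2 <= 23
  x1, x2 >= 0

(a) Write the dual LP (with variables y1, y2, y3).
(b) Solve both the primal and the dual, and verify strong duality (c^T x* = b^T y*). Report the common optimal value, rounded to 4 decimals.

The standard primal-dual pair for 'max c^T x s.t. A x <= b, x >= 0' is:
  Dual:  min b^T y  s.t.  A^T y >= c,  y >= 0.

So the dual LP is:
  minimize  4y1 + 12y2 + 23y3
  subject to:
    y1 + y3 >= 4
    y2 + 3y3 >= 1
    y1, y2, y3 >= 0

Solving the primal: x* = (4, 6.3333).
  primal value c^T x* = 22.3333.
Solving the dual: y* = (3.6667, 0, 0.3333).
  dual value b^T y* = 22.3333.
Strong duality: c^T x* = b^T y*. Confirmed.

22.3333


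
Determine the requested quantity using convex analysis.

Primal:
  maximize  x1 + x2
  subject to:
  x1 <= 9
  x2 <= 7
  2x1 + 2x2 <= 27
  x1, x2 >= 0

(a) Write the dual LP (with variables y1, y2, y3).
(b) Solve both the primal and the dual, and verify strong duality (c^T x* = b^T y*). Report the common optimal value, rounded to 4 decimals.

The standard primal-dual pair for 'max c^T x s.t. A x <= b, x >= 0' is:
  Dual:  min b^T y  s.t.  A^T y >= c,  y >= 0.

So the dual LP is:
  minimize  9y1 + 7y2 + 27y3
  subject to:
    y1 + 2y3 >= 1
    y2 + 2y3 >= 1
    y1, y2, y3 >= 0

Solving the primal: x* = (6.5, 7).
  primal value c^T x* = 13.5.
Solving the dual: y* = (0, 0, 0.5).
  dual value b^T y* = 13.5.
Strong duality: c^T x* = b^T y*. Confirmed.

13.5


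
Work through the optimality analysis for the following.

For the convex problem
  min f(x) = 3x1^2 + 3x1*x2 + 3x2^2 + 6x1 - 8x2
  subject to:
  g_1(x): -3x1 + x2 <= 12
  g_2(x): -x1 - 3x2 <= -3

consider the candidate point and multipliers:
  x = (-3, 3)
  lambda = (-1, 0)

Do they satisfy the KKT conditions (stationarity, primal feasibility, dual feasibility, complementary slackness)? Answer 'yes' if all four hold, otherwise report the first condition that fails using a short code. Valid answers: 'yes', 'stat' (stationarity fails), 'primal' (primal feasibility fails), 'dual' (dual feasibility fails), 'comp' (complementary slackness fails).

Gradient of f: grad f(x) = Q x + c = (-3, 1)
Constraint values g_i(x) = a_i^T x - b_i:
  g_1((-3, 3)) = 0
  g_2((-3, 3)) = -3
Stationarity residual: grad f(x) + sum_i lambda_i a_i = (0, 0)
  -> stationarity OK
Primal feasibility (all g_i <= 0): OK
Dual feasibility (all lambda_i >= 0): FAILS
Complementary slackness (lambda_i * g_i(x) = 0 for all i): OK

Verdict: the first failing condition is dual_feasibility -> dual.

dual


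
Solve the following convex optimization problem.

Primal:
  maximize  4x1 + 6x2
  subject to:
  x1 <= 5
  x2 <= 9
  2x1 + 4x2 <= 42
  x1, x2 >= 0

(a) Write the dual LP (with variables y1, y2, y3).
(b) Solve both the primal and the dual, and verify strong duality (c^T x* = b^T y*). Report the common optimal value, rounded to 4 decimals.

The standard primal-dual pair for 'max c^T x s.t. A x <= b, x >= 0' is:
  Dual:  min b^T y  s.t.  A^T y >= c,  y >= 0.

So the dual LP is:
  minimize  5y1 + 9y2 + 42y3
  subject to:
    y1 + 2y3 >= 4
    y2 + 4y3 >= 6
    y1, y2, y3 >= 0

Solving the primal: x* = (5, 8).
  primal value c^T x* = 68.
Solving the dual: y* = (1, 0, 1.5).
  dual value b^T y* = 68.
Strong duality: c^T x* = b^T y*. Confirmed.

68


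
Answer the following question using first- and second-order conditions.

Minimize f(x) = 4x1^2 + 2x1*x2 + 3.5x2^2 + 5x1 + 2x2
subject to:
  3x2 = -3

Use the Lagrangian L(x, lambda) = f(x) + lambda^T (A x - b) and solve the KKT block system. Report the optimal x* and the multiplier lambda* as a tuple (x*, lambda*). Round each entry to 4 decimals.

Form the Lagrangian:
  L(x, lambda) = (1/2) x^T Q x + c^T x + lambda^T (A x - b)
Stationarity (grad_x L = 0): Q x + c + A^T lambda = 0.
Primal feasibility: A x = b.

This gives the KKT block system:
  [ Q   A^T ] [ x     ]   [-c ]
  [ A    0  ] [ lambda ] = [ b ]

Solving the linear system:
  x*      = (-0.375, -1)
  lambda* = (1.9167)
  f(x*)   = 0.9375

x* = (-0.375, -1), lambda* = (1.9167)


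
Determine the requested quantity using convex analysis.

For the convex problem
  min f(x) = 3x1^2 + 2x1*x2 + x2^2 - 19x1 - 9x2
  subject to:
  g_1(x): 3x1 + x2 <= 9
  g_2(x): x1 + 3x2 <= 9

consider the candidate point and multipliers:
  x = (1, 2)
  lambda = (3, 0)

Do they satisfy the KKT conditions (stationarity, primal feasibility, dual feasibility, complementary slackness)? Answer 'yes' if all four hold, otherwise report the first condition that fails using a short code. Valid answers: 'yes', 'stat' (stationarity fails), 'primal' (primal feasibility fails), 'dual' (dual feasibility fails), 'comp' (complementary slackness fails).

Gradient of f: grad f(x) = Q x + c = (-9, -3)
Constraint values g_i(x) = a_i^T x - b_i:
  g_1((1, 2)) = -4
  g_2((1, 2)) = -2
Stationarity residual: grad f(x) + sum_i lambda_i a_i = (0, 0)
  -> stationarity OK
Primal feasibility (all g_i <= 0): OK
Dual feasibility (all lambda_i >= 0): OK
Complementary slackness (lambda_i * g_i(x) = 0 for all i): FAILS

Verdict: the first failing condition is complementary_slackness -> comp.

comp


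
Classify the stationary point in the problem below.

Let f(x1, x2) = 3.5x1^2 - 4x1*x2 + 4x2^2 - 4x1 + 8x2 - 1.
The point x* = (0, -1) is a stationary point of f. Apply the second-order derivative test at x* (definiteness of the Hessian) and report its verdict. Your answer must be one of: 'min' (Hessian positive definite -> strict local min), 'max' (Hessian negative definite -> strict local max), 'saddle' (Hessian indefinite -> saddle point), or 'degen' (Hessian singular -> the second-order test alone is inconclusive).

Compute the Hessian H = grad^2 f:
  H = [[7, -4], [-4, 8]]
Verify stationarity: grad f(x*) = H x* + g = (0, 0).
Eigenvalues of H: 3.4689, 11.5311.
Both eigenvalues > 0, so H is positive definite -> x* is a strict local min.

min


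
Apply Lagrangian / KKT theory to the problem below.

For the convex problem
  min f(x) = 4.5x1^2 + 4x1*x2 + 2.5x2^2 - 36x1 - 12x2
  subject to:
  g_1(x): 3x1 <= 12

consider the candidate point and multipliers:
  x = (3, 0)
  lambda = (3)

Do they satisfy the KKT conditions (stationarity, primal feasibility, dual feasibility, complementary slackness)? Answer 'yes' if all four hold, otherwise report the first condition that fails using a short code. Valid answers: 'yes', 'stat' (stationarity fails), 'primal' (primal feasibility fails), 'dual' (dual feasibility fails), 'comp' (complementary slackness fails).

Gradient of f: grad f(x) = Q x + c = (-9, 0)
Constraint values g_i(x) = a_i^T x - b_i:
  g_1((3, 0)) = -3
Stationarity residual: grad f(x) + sum_i lambda_i a_i = (0, 0)
  -> stationarity OK
Primal feasibility (all g_i <= 0): OK
Dual feasibility (all lambda_i >= 0): OK
Complementary slackness (lambda_i * g_i(x) = 0 for all i): FAILS

Verdict: the first failing condition is complementary_slackness -> comp.

comp


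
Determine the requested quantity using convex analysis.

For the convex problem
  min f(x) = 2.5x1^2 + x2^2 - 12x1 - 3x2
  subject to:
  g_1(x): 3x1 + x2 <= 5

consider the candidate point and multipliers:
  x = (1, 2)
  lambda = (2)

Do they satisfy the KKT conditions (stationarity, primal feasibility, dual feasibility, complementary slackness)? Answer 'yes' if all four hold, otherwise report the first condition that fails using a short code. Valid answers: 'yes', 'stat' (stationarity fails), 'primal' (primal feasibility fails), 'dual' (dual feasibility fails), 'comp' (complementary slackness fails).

Gradient of f: grad f(x) = Q x + c = (-7, 1)
Constraint values g_i(x) = a_i^T x - b_i:
  g_1((1, 2)) = 0
Stationarity residual: grad f(x) + sum_i lambda_i a_i = (-1, 3)
  -> stationarity FAILS
Primal feasibility (all g_i <= 0): OK
Dual feasibility (all lambda_i >= 0): OK
Complementary slackness (lambda_i * g_i(x) = 0 for all i): OK

Verdict: the first failing condition is stationarity -> stat.

stat


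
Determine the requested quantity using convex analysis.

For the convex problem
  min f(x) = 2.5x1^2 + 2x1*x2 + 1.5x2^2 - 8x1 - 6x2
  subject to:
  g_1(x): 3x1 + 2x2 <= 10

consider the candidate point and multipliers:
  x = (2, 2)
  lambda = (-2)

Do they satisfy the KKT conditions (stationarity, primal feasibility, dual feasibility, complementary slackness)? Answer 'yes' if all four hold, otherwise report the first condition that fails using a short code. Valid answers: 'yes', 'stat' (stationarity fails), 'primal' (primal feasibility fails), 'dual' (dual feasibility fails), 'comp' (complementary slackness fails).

Gradient of f: grad f(x) = Q x + c = (6, 4)
Constraint values g_i(x) = a_i^T x - b_i:
  g_1((2, 2)) = 0
Stationarity residual: grad f(x) + sum_i lambda_i a_i = (0, 0)
  -> stationarity OK
Primal feasibility (all g_i <= 0): OK
Dual feasibility (all lambda_i >= 0): FAILS
Complementary slackness (lambda_i * g_i(x) = 0 for all i): OK

Verdict: the first failing condition is dual_feasibility -> dual.

dual
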